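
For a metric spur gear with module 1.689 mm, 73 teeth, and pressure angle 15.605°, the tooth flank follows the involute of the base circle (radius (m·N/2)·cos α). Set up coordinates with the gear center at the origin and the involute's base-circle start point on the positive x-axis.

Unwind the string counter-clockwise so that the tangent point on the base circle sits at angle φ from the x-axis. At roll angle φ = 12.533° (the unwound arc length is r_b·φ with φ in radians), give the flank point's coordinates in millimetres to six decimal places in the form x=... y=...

pitch radius r_p = m·N/2 = 1.689·73/2 = 61.648500
base radius r_b = r_p·cos α = 61.648500·cos 15.605° = 59.376081
roll angle φ = 12.533° = 0.21874212 rad
x = r_b·(cos φ + φ·sin φ) = 59.376081·(0.97617118 + 0.21874212·0.21700188) = 60.779650
y = r_b·(sin φ − φ·cos φ) = 59.376081·(0.21700188 − 0.21874212·0.97617118) = 0.206162

x=60.779650 y=0.206162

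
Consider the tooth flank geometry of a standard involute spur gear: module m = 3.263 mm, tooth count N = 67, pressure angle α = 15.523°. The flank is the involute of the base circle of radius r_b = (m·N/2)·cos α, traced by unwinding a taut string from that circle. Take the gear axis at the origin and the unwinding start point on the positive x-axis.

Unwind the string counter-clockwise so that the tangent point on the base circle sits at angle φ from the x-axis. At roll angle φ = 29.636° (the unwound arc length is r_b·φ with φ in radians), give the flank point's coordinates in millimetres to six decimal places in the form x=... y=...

x=118.483986 y=4.729656

pitch radius r_p = m·N/2 = 3.263·67/2 = 109.310500
base radius r_b = r_p·cos α = 109.310500·cos 15.523° = 105.323192
roll angle φ = 29.636° = 0.51724578 rad
x = r_b·(cos φ + φ·sin φ) = 105.323192·(0.86918441 + 0.51724578·0.49448809) = 118.483986
y = r_b·(sin φ − φ·cos φ) = 105.323192·(0.49448809 − 0.51724578·0.86918441) = 4.729656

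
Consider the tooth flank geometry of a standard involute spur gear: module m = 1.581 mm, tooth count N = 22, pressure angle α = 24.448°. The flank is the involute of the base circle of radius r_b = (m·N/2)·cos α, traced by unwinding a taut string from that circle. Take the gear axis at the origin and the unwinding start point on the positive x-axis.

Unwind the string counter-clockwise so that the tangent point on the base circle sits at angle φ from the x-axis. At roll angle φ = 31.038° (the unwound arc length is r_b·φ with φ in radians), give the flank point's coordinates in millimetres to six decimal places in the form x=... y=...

pitch radius r_p = m·N/2 = 1.581·22/2 = 17.391000
base radius r_b = r_p·cos α = 17.391000·cos 24.448° = 15.831675
roll angle φ = 31.038° = 0.54171529 rad
x = r_b·(cos φ + φ·sin φ) = 15.831675·(0.85682553 + 0.54171529·0.51560646) = 17.986959
y = r_b·(sin φ − φ·cos φ) = 15.831675·(0.51560646 − 0.54171529·0.85682553) = 0.814555

x=17.986959 y=0.814555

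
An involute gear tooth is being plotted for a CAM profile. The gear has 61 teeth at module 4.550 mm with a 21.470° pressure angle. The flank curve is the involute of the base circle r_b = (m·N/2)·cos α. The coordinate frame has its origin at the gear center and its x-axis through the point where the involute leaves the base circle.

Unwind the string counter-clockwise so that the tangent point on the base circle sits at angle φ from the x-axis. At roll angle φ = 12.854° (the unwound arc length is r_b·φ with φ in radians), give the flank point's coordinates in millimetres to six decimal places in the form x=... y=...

x=132.354507 y=0.483634

pitch radius r_p = m·N/2 = 4.550·61/2 = 138.775000
base radius r_b = r_p·cos α = 138.775000·cos 21.470° = 129.145311
roll angle φ = 12.854° = 0.22434462 rad
x = r_b·(cos φ + φ·sin φ) = 129.145311·(0.97494012 + 0.22434462·0.22246746) = 132.354507
y = r_b·(sin φ − φ·cos φ) = 129.145311·(0.22246746 − 0.22434462·0.97494012) = 0.483634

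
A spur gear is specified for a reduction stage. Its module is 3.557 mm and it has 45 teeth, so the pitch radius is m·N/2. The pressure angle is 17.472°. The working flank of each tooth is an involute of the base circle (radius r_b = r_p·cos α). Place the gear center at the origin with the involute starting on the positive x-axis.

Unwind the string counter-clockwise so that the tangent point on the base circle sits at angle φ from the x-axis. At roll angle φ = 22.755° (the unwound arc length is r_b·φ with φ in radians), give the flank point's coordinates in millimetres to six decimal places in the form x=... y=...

x=82.125257 y=1.569020

pitch radius r_p = m·N/2 = 3.557·45/2 = 80.032500
base radius r_b = r_p·cos α = 80.032500·cos 17.472° = 76.340104
roll angle φ = 22.755° = 0.39714967 rad
x = r_b·(cos φ + φ·sin φ) = 76.340104·(0.92216722 + 0.39714967·0.38679144) = 82.125257
y = r_b·(sin φ − φ·cos φ) = 76.340104·(0.38679144 − 0.39714967·0.92216722) = 1.569020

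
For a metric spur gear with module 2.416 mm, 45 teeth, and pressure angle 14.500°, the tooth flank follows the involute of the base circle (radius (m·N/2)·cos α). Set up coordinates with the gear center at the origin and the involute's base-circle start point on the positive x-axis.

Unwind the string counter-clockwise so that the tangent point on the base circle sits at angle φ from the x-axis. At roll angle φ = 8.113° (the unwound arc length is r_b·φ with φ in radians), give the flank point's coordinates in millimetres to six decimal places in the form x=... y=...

x=53.153469 y=0.049706

pitch radius r_p = m·N/2 = 2.416·45/2 = 54.360000
base radius r_b = r_p·cos α = 54.360000·cos 14.500° = 52.628506
roll angle φ = 8.113° = 0.14159856 rad
x = r_b·(cos φ + φ·sin φ) = 52.628506·(0.98999166 + 0.14159856·0.14112586) = 53.153469
y = r_b·(sin φ − φ·cos φ) = 52.628506·(0.14112586 − 0.14159856·0.98999166) = 0.049706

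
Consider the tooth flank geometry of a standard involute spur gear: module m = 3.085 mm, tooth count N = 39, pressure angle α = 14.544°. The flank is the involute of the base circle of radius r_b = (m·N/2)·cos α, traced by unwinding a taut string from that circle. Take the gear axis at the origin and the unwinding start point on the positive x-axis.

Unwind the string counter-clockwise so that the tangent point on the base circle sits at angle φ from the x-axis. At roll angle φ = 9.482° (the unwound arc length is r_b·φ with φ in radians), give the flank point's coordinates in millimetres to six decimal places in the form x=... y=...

pitch radius r_p = m·N/2 = 3.085·39/2 = 60.157500
base radius r_b = r_p·cos α = 60.157500·cos 14.544° = 58.229758
roll angle φ = 9.482° = 0.16549212 rad
x = r_b·(cos φ + φ·sin φ) = 58.229758·(0.98633740 + 0.16549212·0.16473775) = 59.021694
y = r_b·(sin φ − φ·cos φ) = 58.229758·(0.16473775 − 0.16549212·0.98633740) = 0.087734

x=59.021694 y=0.087734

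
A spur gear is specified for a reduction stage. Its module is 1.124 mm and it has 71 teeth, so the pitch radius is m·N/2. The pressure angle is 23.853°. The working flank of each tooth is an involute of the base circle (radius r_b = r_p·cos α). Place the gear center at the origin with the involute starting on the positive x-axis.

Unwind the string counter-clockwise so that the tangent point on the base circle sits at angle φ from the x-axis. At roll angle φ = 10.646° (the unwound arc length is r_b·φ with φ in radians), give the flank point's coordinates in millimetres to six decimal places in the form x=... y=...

pitch radius r_p = m·N/2 = 1.124·71/2 = 39.902000
base radius r_b = r_p·cos α = 39.902000·cos 23.853° = 36.493810
roll angle φ = 10.646° = 0.18580775 rad
x = r_b·(cos φ + φ·sin φ) = 36.493810·(0.98278735 + 0.18580775·0.18474044) = 37.118349
y = r_b·(sin φ − φ·cos φ) = 36.493810·(0.18474044 − 0.18580775·0.98278735) = 0.077766

x=37.118349 y=0.077766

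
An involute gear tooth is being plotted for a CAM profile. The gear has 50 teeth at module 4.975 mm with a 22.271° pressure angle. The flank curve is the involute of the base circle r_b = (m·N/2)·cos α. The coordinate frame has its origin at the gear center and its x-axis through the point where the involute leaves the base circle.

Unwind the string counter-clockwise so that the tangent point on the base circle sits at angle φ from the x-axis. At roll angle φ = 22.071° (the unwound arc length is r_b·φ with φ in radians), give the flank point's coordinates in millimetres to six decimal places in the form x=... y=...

x=123.322138 y=2.160639

pitch radius r_p = m·N/2 = 4.975·50/2 = 124.375000
base radius r_b = r_p·cos α = 124.375000·cos 22.271° = 115.096831
roll angle φ = 22.071° = 0.38521162 rad
x = r_b·(cos φ + φ·sin φ) = 115.096831·(0.92671894 + 0.38521162·0.37575526) = 123.322138
y = r_b·(sin φ − φ·cos φ) = 115.096831·(0.37575526 − 0.38521162·0.92671894) = 2.160639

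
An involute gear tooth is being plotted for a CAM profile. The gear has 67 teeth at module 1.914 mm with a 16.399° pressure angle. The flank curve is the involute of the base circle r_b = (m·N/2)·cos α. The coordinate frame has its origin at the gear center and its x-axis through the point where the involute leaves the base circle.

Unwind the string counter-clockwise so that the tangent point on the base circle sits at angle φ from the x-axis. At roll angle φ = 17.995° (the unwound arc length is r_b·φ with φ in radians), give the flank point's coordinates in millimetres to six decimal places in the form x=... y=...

pitch radius r_p = m·N/2 = 1.914·67/2 = 64.119000
base radius r_b = r_p·cos α = 64.119000·cos 16.399° = 61.510569
roll angle φ = 17.995° = 0.31407200 rad
x = r_b·(cos φ + φ·sin φ) = 61.510569·(0.95108348 + 0.31407200·0.30893400) = 64.469904
y = r_b·(sin φ − φ·cos φ) = 61.510569·(0.30893400 − 0.31407200·0.95108348) = 0.628965

x=64.469904 y=0.628965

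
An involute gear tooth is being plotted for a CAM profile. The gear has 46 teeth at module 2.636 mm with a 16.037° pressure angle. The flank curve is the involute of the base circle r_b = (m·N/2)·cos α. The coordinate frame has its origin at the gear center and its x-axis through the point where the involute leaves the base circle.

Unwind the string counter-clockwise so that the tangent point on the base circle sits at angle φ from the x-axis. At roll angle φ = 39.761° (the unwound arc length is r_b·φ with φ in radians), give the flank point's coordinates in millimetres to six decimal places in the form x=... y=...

x=70.654534 y=6.183813

pitch radius r_p = m·N/2 = 2.636·46/2 = 60.628000
base radius r_b = r_p·cos α = 60.628000·cos 16.037° = 58.268570
roll angle φ = 39.761° = 0.69396036 rad
x = r_b·(cos φ + φ·sin φ) = 58.268570·(0.76871905 + 0.69396036·0.63958660) = 70.654534
y = r_b·(sin φ − φ·cos φ) = 58.268570·(0.63958660 − 0.69396036·0.76871905) = 6.183813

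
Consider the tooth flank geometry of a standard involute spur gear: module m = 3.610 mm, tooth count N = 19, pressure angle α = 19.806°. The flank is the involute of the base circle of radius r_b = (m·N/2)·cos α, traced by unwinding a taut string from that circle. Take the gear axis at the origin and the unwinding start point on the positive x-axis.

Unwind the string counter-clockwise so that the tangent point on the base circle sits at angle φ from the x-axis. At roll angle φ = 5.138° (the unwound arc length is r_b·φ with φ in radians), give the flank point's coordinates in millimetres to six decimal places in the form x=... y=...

pitch radius r_p = m·N/2 = 3.610·19/2 = 34.295000
base radius r_b = r_p·cos α = 34.295000·cos 19.806° = 32.266289
roll angle φ = 5.138° = 0.08967502 rad
x = r_b·(cos φ + φ·sin φ) = 32.266289·(0.99598189 + 0.08967502·0.08955488) = 32.395765
y = r_b·(sin φ − φ·cos φ) = 32.266289·(0.08955488 − 0.08967502·0.99598189) = 0.007750

x=32.395765 y=0.007750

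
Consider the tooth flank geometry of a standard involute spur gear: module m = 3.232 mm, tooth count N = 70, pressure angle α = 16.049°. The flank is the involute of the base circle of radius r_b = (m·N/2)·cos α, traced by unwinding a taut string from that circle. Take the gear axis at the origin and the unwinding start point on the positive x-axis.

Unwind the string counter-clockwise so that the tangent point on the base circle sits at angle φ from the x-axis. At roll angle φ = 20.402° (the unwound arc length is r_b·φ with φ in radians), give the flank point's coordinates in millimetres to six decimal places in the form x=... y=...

x=115.386274 y=1.615425

pitch radius r_p = m·N/2 = 3.232·70/2 = 113.120000
base radius r_b = r_p·cos α = 113.120000·cos 16.049° = 108.711218
roll angle φ = 20.402° = 0.35608207 rad
x = r_b·(cos φ + φ·sin φ) = 108.711218·(0.93726982 + 0.35608207·0.34860476) = 115.386274
y = r_b·(sin φ − φ·cos φ) = 108.711218·(0.34860476 − 0.35608207·0.93726982) = 1.615425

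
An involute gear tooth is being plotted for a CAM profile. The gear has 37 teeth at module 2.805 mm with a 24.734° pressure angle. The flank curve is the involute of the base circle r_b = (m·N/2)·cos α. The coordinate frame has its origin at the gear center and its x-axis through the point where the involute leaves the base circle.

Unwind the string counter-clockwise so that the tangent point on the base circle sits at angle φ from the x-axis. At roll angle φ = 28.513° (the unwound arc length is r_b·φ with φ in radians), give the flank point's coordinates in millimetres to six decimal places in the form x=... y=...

pitch radius r_p = m·N/2 = 2.805·37/2 = 51.892500
base radius r_b = r_p·cos α = 51.892500·cos 24.734° = 47.131885
roll angle φ = 28.513° = 0.49764573 rad
x = r_b·(cos φ + φ·sin φ) = 47.131885·(0.87870883 + 0.49764573·0.47735815) = 52.611629
y = r_b·(sin φ − φ·cos φ) = 47.131885·(0.47735815 − 0.49764573·0.87870883) = 1.888690

x=52.611629 y=1.888690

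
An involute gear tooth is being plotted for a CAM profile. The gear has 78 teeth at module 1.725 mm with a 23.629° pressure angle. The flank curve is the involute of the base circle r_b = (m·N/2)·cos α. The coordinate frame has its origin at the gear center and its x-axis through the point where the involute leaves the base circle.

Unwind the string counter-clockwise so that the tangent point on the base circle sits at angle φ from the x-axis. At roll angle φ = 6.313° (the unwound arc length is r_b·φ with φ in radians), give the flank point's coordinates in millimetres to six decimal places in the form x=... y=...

pitch radius r_p = m·N/2 = 1.725·78/2 = 67.275000
base radius r_b = r_p·cos α = 67.275000·cos 23.629° = 61.634662
roll angle φ = 6.313° = 0.11018264 rad
x = r_b·(cos φ + φ·sin φ) = 61.634662·(0.99393603 + 0.11018264·0.10995983) = 62.007657
y = r_b·(sin φ − φ·cos φ) = 61.634662·(0.10995983 − 0.11018264·0.99393603) = 0.027448

x=62.007657 y=0.027448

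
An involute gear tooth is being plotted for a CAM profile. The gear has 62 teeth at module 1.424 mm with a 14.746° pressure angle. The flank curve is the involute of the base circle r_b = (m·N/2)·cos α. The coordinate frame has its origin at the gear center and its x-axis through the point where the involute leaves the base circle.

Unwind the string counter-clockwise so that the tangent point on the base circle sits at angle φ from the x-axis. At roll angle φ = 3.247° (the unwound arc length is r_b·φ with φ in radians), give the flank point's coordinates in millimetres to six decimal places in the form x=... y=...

x=42.758557 y=0.002589

pitch radius r_p = m·N/2 = 1.424·62/2 = 44.144000
base radius r_b = r_p·cos α = 44.144000·cos 14.746° = 42.690060
roll angle φ = 3.247° = 0.05667084 rad
x = r_b·(cos φ + φ·sin φ) = 42.690060·(0.99839464 + 0.05667084·0.05664051) = 42.758557
y = r_b·(sin φ − φ·cos φ) = 42.690060·(0.05664051 − 0.05667084·0.99839464) = 0.002589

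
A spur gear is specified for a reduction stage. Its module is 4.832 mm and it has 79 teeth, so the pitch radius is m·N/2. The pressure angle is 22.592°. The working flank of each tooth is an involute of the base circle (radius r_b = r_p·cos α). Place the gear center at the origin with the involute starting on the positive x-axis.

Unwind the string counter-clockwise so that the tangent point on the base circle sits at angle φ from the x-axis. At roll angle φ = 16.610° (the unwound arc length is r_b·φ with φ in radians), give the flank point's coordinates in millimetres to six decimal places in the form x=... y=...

x=183.467791 y=1.419108

pitch radius r_p = m·N/2 = 4.832·79/2 = 190.864000
base radius r_b = r_p·cos α = 190.864000·cos 22.592° = 176.217834
roll angle φ = 16.610° = 0.28989919 rad
x = r_b·(cos φ + φ·sin φ) = 176.217834·(0.95827270 + 0.28989919·0.28585562) = 183.467791
y = r_b·(sin φ − φ·cos φ) = 176.217834·(0.28585562 − 0.28989919·0.95827270) = 1.419108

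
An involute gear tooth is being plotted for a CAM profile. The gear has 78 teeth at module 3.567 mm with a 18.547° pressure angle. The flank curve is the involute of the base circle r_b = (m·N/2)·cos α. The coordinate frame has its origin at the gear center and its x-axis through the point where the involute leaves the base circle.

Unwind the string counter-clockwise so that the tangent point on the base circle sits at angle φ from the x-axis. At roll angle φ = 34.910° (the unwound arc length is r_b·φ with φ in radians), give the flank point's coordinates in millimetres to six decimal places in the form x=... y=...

pitch radius r_p = m·N/2 = 3.567·78/2 = 139.113000
base radius r_b = r_p·cos α = 139.113000·cos 18.547° = 131.887895
roll angle φ = 34.910° = 0.60929444 rad
x = r_b·(cos φ + φ·sin φ) = 131.887895·(0.82005201 + 0.60929444·0.57228901) = 154.143254
y = r_b·(sin φ − φ·cos φ) = 131.887895·(0.57228901 − 0.60929444·0.82005201) = 9.579793

x=154.143254 y=9.579793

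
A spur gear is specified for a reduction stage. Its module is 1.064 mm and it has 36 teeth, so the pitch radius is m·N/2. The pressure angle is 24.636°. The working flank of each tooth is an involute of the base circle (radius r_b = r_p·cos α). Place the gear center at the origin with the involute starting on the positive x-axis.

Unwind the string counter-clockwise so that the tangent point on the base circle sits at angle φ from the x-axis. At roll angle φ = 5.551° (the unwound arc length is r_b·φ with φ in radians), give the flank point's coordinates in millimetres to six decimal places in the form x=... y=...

x=17.490188 y=0.005272

pitch radius r_p = m·N/2 = 1.064·36/2 = 19.152000
base radius r_b = r_p·cos α = 19.152000·cos 24.636° = 17.408677
roll angle φ = 5.551° = 0.09688323 rad
x = r_b·(cos φ + φ·sin φ) = 17.408677·(0.99531049 + 0.09688323·0.09673173) = 17.490188
y = r_b·(sin φ − φ·cos φ) = 17.408677·(0.09673173 − 0.09688323·0.99531049) = 0.005272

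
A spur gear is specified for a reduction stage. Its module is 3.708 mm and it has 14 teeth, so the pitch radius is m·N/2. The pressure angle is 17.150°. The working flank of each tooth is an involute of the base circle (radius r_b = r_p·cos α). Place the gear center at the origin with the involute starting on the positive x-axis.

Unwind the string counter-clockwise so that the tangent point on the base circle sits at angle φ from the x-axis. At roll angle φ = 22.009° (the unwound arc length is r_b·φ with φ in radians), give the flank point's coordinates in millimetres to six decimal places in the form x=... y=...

pitch radius r_p = m·N/2 = 3.708·14/2 = 25.956000
base radius r_b = r_p·cos α = 25.956000·cos 17.150° = 24.801894
roll angle φ = 22.009° = 0.38412952 rad
x = r_b·(cos φ + φ·sin φ) = 24.801894·(0.92712500 + 0.38412952·0.37475223) = 26.564773
y = r_b·(sin φ − φ·cos φ) = 24.801894·(0.37475223 − 0.38412952·0.92712500) = 0.461716

x=26.564773 y=0.461716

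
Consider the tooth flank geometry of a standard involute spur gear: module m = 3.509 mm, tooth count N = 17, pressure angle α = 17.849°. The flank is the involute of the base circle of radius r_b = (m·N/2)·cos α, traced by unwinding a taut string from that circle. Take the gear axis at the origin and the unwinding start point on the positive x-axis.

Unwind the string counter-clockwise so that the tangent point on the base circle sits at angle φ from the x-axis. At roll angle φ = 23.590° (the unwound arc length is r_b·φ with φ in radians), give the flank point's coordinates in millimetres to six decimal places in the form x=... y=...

x=30.696210 y=0.649372

pitch radius r_p = m·N/2 = 3.509·17/2 = 29.826500
base radius r_b = r_p·cos α = 29.826500·cos 17.849° = 28.390879
roll angle φ = 23.590° = 0.41172317 rad
x = r_b·(cos φ + φ·sin φ) = 28.390879·(0.91643259 + 0.41172317·0.40018909) = 30.696210
y = r_b·(sin φ − φ·cos φ) = 28.390879·(0.40018909 − 0.41172317·0.91643259) = 0.649372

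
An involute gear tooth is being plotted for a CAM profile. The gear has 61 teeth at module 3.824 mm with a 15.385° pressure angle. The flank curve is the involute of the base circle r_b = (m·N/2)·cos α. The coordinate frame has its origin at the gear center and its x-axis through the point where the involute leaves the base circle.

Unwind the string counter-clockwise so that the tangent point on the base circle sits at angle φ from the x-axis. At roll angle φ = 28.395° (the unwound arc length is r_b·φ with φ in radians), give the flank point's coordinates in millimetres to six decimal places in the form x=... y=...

x=125.425543 y=4.451448

pitch radius r_p = m·N/2 = 3.824·61/2 = 116.632000
base radius r_b = r_p·cos α = 116.632000·cos 15.385° = 112.452480
roll angle φ = 28.395° = 0.49558624 rad
x = r_b·(cos φ + φ·sin φ) = 112.452480·(0.87969008 + 0.49558624·0.47554744) = 125.425543
y = r_b·(sin φ − φ·cos φ) = 112.452480·(0.47554744 − 0.49558624·0.87969008) = 4.451448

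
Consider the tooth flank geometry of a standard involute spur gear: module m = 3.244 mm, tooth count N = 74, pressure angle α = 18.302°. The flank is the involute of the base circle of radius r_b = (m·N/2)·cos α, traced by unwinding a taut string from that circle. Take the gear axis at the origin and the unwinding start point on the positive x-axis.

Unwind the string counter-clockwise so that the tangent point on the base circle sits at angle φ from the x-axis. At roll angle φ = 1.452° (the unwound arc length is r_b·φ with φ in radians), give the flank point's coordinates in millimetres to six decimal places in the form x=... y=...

pitch radius r_p = m·N/2 = 3.244·74/2 = 120.028000
base radius r_b = r_p·cos α = 120.028000·cos 18.302° = 113.956326
roll angle φ = 1.452° = 0.02534218 rad
x = r_b·(cos φ + φ·sin φ) = 113.956326·(0.99967890 + 0.02534218·0.02533947) = 113.992913
y = r_b·(sin φ − φ·cos φ) = 113.956326·(0.02533947 − 0.02534218·0.99967890) = 0.000618

x=113.992913 y=0.000618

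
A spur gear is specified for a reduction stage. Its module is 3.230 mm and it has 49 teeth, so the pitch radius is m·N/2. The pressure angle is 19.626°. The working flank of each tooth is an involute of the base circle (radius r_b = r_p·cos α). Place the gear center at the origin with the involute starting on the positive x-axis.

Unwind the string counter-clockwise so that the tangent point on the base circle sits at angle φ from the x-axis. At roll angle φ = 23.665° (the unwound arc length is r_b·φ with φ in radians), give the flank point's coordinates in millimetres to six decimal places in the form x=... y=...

pitch radius r_p = m·N/2 = 3.230·49/2 = 79.135000
base radius r_b = r_p·cos α = 79.135000·cos 19.626° = 74.537663
roll angle φ = 23.665° = 0.41303217 rad
x = r_b·(cos φ + φ·sin φ) = 74.537663·(0.91590796 + 0.41303217·0.40138836) = 80.626962
y = r_b·(sin φ − φ·cos φ) = 74.537663·(0.40138836 − 0.41303217·0.91590796) = 1.720993

x=80.626962 y=1.720993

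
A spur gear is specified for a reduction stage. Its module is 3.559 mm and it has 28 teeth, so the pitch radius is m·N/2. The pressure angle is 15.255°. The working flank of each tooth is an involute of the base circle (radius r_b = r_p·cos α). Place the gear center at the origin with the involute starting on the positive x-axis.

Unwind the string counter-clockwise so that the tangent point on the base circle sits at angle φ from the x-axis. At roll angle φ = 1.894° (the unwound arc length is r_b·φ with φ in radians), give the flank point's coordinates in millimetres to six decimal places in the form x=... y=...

x=48.096606 y=0.000579

pitch radius r_p = m·N/2 = 3.559·28/2 = 49.826000
base radius r_b = r_p·cos α = 49.826000·cos 15.255° = 48.070349
roll angle φ = 1.894° = 0.03305654 rad
x = r_b·(cos φ + φ·sin φ) = 48.070349·(0.99945368 + 0.03305654·0.03305052) = 48.096606
y = r_b·(sin φ − φ·cos φ) = 48.070349·(0.03305052 − 0.03305654·0.99945368) = 0.000579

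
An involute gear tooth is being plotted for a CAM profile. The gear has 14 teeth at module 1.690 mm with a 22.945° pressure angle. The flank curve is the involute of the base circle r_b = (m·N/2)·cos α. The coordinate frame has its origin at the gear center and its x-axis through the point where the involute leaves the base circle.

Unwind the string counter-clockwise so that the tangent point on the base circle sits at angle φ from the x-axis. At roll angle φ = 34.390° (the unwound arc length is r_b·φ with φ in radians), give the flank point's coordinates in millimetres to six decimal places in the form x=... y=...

pitch radius r_p = m·N/2 = 1.690·14/2 = 11.830000
base radius r_b = r_p·cos α = 11.830000·cos 22.945° = 10.894005
roll angle φ = 34.390° = 0.60021873 rad
x = r_b·(cos φ + φ·sin φ) = 10.894005·(0.82521209 + 0.60021873·0.56482299) = 12.683121
y = r_b·(sin φ − φ·cos φ) = 10.894005·(0.56482299 − 0.60021873·0.82521209) = 0.757299

x=12.683121 y=0.757299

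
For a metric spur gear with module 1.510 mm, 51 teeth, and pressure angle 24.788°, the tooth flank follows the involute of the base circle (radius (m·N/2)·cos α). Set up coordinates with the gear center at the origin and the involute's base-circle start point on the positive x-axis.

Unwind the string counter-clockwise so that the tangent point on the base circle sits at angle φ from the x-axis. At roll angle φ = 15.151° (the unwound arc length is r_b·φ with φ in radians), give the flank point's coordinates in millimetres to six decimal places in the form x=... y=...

pitch radius r_p = m·N/2 = 1.510·51/2 = 38.505000
base radius r_b = r_p·cos α = 38.505000·cos 24.788° = 34.957354
roll angle φ = 15.151° = 0.26443483 rad
x = r_b·(cos φ + φ·sin φ) = 34.957354·(0.96524037 + 0.26443483·0.26136379) = 36.158281
y = r_b·(sin φ − φ·cos φ) = 34.957354·(0.26136379 − 0.26443483·0.96524037) = 0.213960

x=36.158281 y=0.213960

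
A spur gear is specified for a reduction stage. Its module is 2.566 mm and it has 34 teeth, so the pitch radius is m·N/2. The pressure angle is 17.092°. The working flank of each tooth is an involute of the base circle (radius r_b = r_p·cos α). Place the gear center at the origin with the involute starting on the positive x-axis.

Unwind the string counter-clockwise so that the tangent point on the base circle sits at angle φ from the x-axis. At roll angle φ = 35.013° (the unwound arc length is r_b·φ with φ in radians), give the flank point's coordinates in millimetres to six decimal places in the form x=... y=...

x=48.768746 y=3.054790

pitch radius r_p = m·N/2 = 2.566·34/2 = 43.622000
base radius r_b = r_p·cos α = 43.622000·cos 17.092° = 41.695393
roll angle φ = 35.013° = 0.61109213 rad
x = r_b·(cos φ + φ·sin φ) = 41.695393·(0.81902188 + 0.61109213·0.57376228) = 48.768746
y = r_b·(sin φ − φ·cos φ) = 41.695393·(0.57376228 − 0.61109213·0.81902188) = 3.054790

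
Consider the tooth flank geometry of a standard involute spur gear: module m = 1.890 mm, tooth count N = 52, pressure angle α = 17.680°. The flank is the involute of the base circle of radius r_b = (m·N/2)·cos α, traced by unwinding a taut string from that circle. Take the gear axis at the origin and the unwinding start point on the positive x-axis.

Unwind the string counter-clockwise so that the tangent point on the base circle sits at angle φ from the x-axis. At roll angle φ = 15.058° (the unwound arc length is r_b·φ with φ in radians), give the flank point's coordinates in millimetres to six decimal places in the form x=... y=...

pitch radius r_p = m·N/2 = 1.890·52/2 = 49.140000
base radius r_b = r_p·cos α = 49.140000·cos 17.680° = 46.818997
roll angle φ = 15.058° = 0.26281168 rad
x = r_b·(cos φ + φ·sin φ) = 46.818997·(0.96566333 + 0.26281168·0.25979671) = 48.408078
y = r_b·(sin φ − φ·cos φ) = 46.818997·(0.25979671 − 0.26281168·0.96566333) = 0.281340

x=48.408078 y=0.281340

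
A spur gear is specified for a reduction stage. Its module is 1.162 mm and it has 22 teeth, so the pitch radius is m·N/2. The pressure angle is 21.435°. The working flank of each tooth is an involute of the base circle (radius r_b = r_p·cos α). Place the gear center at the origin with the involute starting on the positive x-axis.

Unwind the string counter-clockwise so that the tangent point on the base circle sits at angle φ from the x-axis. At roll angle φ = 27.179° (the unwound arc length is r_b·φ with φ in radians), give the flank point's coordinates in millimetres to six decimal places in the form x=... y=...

pitch radius r_p = m·N/2 = 1.162·22/2 = 12.782000
base radius r_b = r_p·cos α = 12.782000·cos 21.435° = 11.897904
roll angle φ = 27.179° = 0.47436304 rad
x = r_b·(cos φ + φ·sin φ) = 11.897904·(0.88958385 + 0.47436304·0.45677191) = 13.162170
y = r_b·(sin φ − φ·cos φ) = 11.897904·(0.45677191 − 0.47436304·0.88958385) = 0.413883

x=13.162170 y=0.413883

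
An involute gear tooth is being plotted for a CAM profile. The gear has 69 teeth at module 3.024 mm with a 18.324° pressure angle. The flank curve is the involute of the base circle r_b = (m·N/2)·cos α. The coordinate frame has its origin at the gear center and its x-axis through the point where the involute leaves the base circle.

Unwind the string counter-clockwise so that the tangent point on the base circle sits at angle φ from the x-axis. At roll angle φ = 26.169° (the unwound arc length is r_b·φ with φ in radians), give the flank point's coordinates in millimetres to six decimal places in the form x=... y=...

x=108.835419 y=3.080257

pitch radius r_p = m·N/2 = 3.024·69/2 = 104.328000
base radius r_b = r_p·cos α = 104.328000·cos 18.324° = 99.037931
roll angle φ = 26.169° = 0.45673521 rad
x = r_b·(cos φ + φ·sin φ) = 99.037931·(0.89749712 + 0.45673521·0.44102032) = 108.835419
y = r_b·(sin φ − φ·cos φ) = 99.037931·(0.44102032 − 0.45673521·0.89749712) = 3.080257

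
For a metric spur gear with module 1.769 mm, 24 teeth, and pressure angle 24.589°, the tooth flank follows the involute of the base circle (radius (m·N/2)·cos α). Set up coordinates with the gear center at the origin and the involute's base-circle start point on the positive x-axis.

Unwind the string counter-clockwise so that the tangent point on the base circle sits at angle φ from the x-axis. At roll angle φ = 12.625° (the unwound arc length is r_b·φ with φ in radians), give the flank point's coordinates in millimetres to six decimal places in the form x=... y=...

x=19.765897 y=0.068504

pitch radius r_p = m·N/2 = 1.769·24/2 = 21.228000
base radius r_b = r_p·cos α = 21.228000·cos 24.589° = 19.302960
roll angle φ = 12.625° = 0.22034782 rad
x = r_b·(cos φ + φ·sin φ) = 19.302960·(0.97582149 + 0.22034782·0.21856904) = 19.765897
y = r_b·(sin φ − φ·cos φ) = 19.302960·(0.21856904 − 0.22034782·0.97582149) = 0.068504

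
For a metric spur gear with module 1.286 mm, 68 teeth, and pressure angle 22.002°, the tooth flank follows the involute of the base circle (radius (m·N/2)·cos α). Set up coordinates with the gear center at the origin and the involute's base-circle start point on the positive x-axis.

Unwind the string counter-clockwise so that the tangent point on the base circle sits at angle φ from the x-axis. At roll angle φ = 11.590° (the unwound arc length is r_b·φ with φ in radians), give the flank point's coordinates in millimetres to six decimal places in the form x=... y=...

pitch radius r_p = m·N/2 = 1.286·68/2 = 43.724000
base radius r_b = r_p·cos α = 43.724000·cos 22.002° = 40.539615
roll angle φ = 11.590° = 0.20228366 rad
x = r_b·(cos φ + φ·sin φ) = 40.539615·(0.97961033 + 0.20228366·0.20090695) = 41.360563
y = r_b·(sin φ − φ·cos φ) = 40.539615·(0.20090695 − 0.20228366·0.97961033) = 0.111394

x=41.360563 y=0.111394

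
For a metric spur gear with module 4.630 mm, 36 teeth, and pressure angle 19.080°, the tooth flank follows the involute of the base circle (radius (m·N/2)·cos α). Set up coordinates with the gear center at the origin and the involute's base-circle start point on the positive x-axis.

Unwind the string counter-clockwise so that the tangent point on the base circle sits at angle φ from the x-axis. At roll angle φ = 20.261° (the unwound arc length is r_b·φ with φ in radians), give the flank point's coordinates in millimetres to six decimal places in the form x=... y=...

x=83.533158 y=1.146482

pitch radius r_p = m·N/2 = 4.630·36/2 = 83.340000
base radius r_b = r_p·cos α = 83.340000·cos 19.080° = 78.761557
roll angle φ = 20.261° = 0.35362116 rad
x = r_b·(cos φ + φ·sin φ) = 78.761557·(0.93812487 + 0.35362116·0.34629717) = 83.533158
y = r_b·(sin φ − φ·cos φ) = 78.761557·(0.34629717 − 0.35362116·0.93812487) = 1.146482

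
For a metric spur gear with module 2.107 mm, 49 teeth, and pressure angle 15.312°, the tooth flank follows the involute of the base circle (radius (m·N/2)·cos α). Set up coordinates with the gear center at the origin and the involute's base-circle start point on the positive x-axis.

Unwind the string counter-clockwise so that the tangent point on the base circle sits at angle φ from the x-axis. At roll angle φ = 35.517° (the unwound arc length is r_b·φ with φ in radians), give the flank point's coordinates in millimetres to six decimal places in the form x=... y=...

x=58.455529 y=3.803405

pitch radius r_p = m·N/2 = 2.107·49/2 = 51.621500
base radius r_b = r_p·cos α = 51.621500·cos 15.312° = 49.789047
roll angle φ = 35.517° = 0.61988859 rad
x = r_b·(cos φ + φ·sin φ) = 49.789047·(0.81394318 + 0.61988859·0.58094448) = 58.455529
y = r_b·(sin φ − φ·cos φ) = 49.789047·(0.58094448 − 0.61988859·0.81394318) = 3.803405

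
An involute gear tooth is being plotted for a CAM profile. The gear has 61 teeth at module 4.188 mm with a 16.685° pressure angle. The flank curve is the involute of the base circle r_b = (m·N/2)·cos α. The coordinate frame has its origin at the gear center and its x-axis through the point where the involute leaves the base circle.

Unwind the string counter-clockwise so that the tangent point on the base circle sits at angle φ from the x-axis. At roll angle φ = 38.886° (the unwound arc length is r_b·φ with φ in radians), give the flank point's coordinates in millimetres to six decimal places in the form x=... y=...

pitch radius r_p = m·N/2 = 4.188·61/2 = 127.734000
base radius r_b = r_p·cos α = 127.734000·cos 16.685° = 122.356104
roll angle φ = 38.886° = 0.67868873 rad
x = r_b·(cos φ + φ·sin φ) = 122.356104·(0.77839657 + 0.67868873·0.62777288) = 147.372904
y = r_b·(sin φ − φ·cos φ) = 122.356104·(0.62777288 − 0.67868873·0.77839657) = 12.172462

x=147.372904 y=12.172462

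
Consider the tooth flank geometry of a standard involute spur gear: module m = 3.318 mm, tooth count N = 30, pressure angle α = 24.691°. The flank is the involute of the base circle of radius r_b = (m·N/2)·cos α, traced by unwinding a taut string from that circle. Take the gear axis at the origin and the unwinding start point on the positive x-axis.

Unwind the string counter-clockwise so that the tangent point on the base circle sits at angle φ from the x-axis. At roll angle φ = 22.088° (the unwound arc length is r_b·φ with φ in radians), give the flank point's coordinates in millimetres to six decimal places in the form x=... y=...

x=48.456102 y=0.850824

pitch radius r_p = m·N/2 = 3.318·30/2 = 49.770000
base radius r_b = r_p·cos α = 49.770000·cos 24.691° = 45.219718
roll angle φ = 22.088° = 0.38550833 rad
x = r_b·(cos φ + φ·sin φ) = 45.219718·(0.92660741 + 0.38550833·0.37603020) = 48.456102
y = r_b·(sin φ − φ·cos φ) = 45.219718·(0.37603020 − 0.38550833·0.92660741) = 0.850824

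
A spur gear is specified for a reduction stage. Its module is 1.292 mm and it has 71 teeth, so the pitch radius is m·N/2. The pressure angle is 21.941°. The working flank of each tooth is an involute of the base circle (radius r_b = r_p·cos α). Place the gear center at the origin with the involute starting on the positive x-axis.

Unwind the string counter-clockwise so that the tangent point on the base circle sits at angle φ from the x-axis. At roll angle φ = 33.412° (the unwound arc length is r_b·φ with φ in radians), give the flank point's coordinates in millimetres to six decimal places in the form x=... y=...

x=49.174223 y=2.717779

pitch radius r_p = m·N/2 = 1.292·71/2 = 45.866000
base radius r_b = r_p·cos α = 45.866000·cos 21.941° = 42.543885
roll angle φ = 33.412° = 0.58314941 rad
x = r_b·(cos φ + φ·sin φ) = 42.543885·(0.83473255 + 0.58314941·0.55065558) = 49.174223
y = r_b·(sin φ − φ·cos φ) = 42.543885·(0.55065558 − 0.58314941·0.83473255) = 2.717779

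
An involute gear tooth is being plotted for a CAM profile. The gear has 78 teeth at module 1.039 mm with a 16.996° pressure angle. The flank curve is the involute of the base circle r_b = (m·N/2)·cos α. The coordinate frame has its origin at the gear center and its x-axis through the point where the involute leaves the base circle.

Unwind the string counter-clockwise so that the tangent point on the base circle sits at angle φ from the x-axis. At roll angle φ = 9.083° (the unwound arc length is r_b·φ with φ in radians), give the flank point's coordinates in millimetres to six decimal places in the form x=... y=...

x=39.235130 y=0.051333

pitch radius r_p = m·N/2 = 1.039·78/2 = 40.521000
base radius r_b = r_p·cos α = 40.521000·cos 16.996° = 38.751252
roll angle φ = 9.083° = 0.15852826 rad
x = r_b·(cos φ + φ·sin φ) = 38.751252·(0.98746069 + 0.15852826·0.15786509) = 39.235130
y = r_b·(sin φ − φ·cos φ) = 38.751252·(0.15786509 − 0.15852826·0.98746069) = 0.051333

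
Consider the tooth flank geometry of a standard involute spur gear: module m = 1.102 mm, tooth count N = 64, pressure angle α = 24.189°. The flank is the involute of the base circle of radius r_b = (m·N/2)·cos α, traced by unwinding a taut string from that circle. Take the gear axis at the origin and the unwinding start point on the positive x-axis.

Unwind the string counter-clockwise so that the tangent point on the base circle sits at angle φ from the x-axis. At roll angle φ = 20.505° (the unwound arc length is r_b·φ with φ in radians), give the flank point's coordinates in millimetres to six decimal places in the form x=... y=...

pitch radius r_p = m·N/2 = 1.102·64/2 = 35.264000
base radius r_b = r_p·cos α = 35.264000·cos 24.189° = 32.167778
roll angle φ = 20.505° = 0.35787976 rad
x = r_b·(cos φ + φ·sin φ) = 32.167778·(0.93664162 + 0.35787976·0.35028912) = 34.162278
y = r_b·(sin φ − φ·cos φ) = 32.167778·(0.35028912 − 0.35787976·0.93664162) = 0.485220

x=34.162278 y=0.485220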